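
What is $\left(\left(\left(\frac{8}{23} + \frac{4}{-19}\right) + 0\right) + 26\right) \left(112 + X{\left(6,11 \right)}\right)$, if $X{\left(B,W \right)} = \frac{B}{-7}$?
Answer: $\frac{8886316}{3059} \approx 2905.0$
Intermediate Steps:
$X{\left(B,W \right)} = - \frac{B}{7}$ ($X{\left(B,W \right)} = B \left(- \frac{1}{7}\right) = - \frac{B}{7}$)
$\left(\left(\left(\frac{8}{23} + \frac{4}{-19}\right) + 0\right) + 26\right) \left(112 + X{\left(6,11 \right)}\right) = \left(\left(\left(\frac{8}{23} + \frac{4}{-19}\right) + 0\right) + 26\right) \left(112 - \frac{6}{7}\right) = \left(\left(\left(8 \cdot \frac{1}{23} + 4 \left(- \frac{1}{19}\right)\right) + 0\right) + 26\right) \left(112 - \frac{6}{7}\right) = \left(\left(\left(\frac{8}{23} - \frac{4}{19}\right) + 0\right) + 26\right) \frac{778}{7} = \left(\left(\frac{60}{437} + 0\right) + 26\right) \frac{778}{7} = \left(\frac{60}{437} + 26\right) \frac{778}{7} = \frac{11422}{437} \cdot \frac{778}{7} = \frac{8886316}{3059}$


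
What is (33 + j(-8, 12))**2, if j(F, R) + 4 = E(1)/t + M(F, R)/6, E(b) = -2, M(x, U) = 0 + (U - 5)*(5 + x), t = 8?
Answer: 10201/16 ≈ 637.56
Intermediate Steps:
M(x, U) = (-5 + U)*(5 + x) (M(x, U) = 0 + (-5 + U)*(5 + x) = (-5 + U)*(5 + x))
j(F, R) = -101/12 - 5*F/6 + 5*R/6 + F*R/6 (j(F, R) = -4 + (-2/8 + (-25 - 5*F + 5*R + R*F)/6) = -4 + (-2*1/8 + (-25 - 5*F + 5*R + F*R)*(1/6)) = -4 + (-1/4 + (-25/6 - 5*F/6 + 5*R/6 + F*R/6)) = -4 + (-53/12 - 5*F/6 + 5*R/6 + F*R/6) = -101/12 - 5*F/6 + 5*R/6 + F*R/6)
(33 + j(-8, 12))**2 = (33 + (-101/12 - 5/6*(-8) + (5/6)*12 + (1/6)*(-8)*12))**2 = (33 + (-101/12 + 20/3 + 10 - 16))**2 = (33 - 31/4)**2 = (101/4)**2 = 10201/16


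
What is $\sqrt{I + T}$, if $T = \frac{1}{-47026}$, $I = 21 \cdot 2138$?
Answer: $\frac{\sqrt{99289443016022}}{47026} \approx 211.89$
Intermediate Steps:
$I = 44898$
$T = - \frac{1}{47026} \approx -2.1265 \cdot 10^{-5}$
$\sqrt{I + T} = \sqrt{44898 - \frac{1}{47026}} = \sqrt{\frac{2111373347}{47026}} = \frac{\sqrt{99289443016022}}{47026}$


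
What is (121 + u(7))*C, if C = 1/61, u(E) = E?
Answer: 128/61 ≈ 2.0984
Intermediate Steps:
C = 1/61 ≈ 0.016393
(121 + u(7))*C = (121 + 7)*(1/61) = 128*(1/61) = 128/61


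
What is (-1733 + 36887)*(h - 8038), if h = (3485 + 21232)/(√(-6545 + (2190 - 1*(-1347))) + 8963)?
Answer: -1080631174221270/3825637 - 331010064*I*√47/3825637 ≈ -2.8247e+8 - 593.18*I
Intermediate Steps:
h = 24717/(8963 + 8*I*√47) (h = 24717/(√(-6545 + (2190 + 1347)) + 8963) = 24717/(√(-6545 + 3537) + 8963) = 24717/(√(-3008) + 8963) = 24717/(8*I*√47 + 8963) = 24717/(8963 + 8*I*√47) ≈ 2.7576 - 0.016874*I)
(-1733 + 36887)*(h - 8038) = (-1733 + 36887)*((10549451/3825637 - 9416*I*√47/3825637) - 8038) = 35154*(-30739920755/3825637 - 9416*I*√47/3825637) = -1080631174221270/3825637 - 331010064*I*√47/3825637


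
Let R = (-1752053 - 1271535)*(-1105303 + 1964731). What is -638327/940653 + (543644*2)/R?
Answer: -23037911088384961/33949162133259786 ≈ -0.67860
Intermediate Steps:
R = -2598556187664 (R = -3023588*859428 = -2598556187664)
-638327/940653 + (543644*2)/R = -638327/940653 + (543644*2)/(-2598556187664) = -638327*1/940653 + 1087288*(-1/2598556187664) = -638327/940653 - 135911/324819523458 = -23037911088384961/33949162133259786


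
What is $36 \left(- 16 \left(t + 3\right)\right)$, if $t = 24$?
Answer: $-15552$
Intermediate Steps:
$36 \left(- 16 \left(t + 3\right)\right) = 36 \left(- 16 \left(24 + 3\right)\right) = 36 \left(\left(-16\right) 27\right) = 36 \left(-432\right) = -15552$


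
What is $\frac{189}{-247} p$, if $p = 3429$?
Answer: $- \frac{648081}{247} \approx -2623.8$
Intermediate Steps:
$\frac{189}{-247} p = \frac{189}{-247} \cdot 3429 = 189 \left(- \frac{1}{247}\right) 3429 = \left(- \frac{189}{247}\right) 3429 = - \frac{648081}{247}$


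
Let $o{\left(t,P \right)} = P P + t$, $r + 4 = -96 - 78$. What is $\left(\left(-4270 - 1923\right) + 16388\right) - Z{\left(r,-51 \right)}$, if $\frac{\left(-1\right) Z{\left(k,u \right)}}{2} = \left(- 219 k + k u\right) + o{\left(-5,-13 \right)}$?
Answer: $106643$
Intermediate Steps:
$r = -178$ ($r = -4 - 174 = -178$)
$o{\left(t,P \right)} = t + P^{2}$ ($o{\left(t,P \right)} = P^{2} + t = t + P^{2}$)
$Z{\left(k,u \right)} = -328 + 438 k - 2 k u$ ($Z{\left(k,u \right)} = - 2 \left(\left(- 219 k + k u\right) - \left(5 - \left(-13\right)^{2}\right)\right) = - 2 \left(\left(- 219 k + k u\right) + \left(-5 + 169\right)\right) = - 2 \left(\left(- 219 k + k u\right) + 164\right) = - 2 \left(164 - 219 k + k u\right) = -328 + 438 k - 2 k u$)
$\left(\left(-4270 - 1923\right) + 16388\right) - Z{\left(r,-51 \right)} = \left(\left(-4270 - 1923\right) + 16388\right) - \left(-328 + 438 \left(-178\right) - \left(-356\right) \left(-51\right)\right) = \left(-6193 + 16388\right) - \left(-328 - 77964 - 18156\right) = 10195 - -96448 = 10195 + 96448 = 106643$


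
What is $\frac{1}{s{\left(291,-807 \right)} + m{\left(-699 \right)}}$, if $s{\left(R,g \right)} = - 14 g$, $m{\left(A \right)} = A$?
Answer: $\frac{1}{10599} \approx 9.4349 \cdot 10^{-5}$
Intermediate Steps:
$\frac{1}{s{\left(291,-807 \right)} + m{\left(-699 \right)}} = \frac{1}{\left(-14\right) \left(-807\right) - 699} = \frac{1}{11298 - 699} = \frac{1}{10599}$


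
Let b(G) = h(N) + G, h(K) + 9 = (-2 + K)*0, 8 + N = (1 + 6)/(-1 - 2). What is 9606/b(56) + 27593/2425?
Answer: 24591421/113975 ≈ 215.76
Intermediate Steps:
N = -31/3 (N = -8 + (1 + 6)/(-1 - 2) = -8 + 7/(-3) = -8 + 7*(-1/3) = -8 - 7/3 = -31/3 ≈ -10.333)
h(K) = -9 (h(K) = -9 + (-2 + K)*0 = -9 + 0 = -9)
b(G) = -9 + G
9606/b(56) + 27593/2425 = 9606/(-9 + 56) + 27593/2425 = 9606/47 + 27593*(1/2425) = 9606*(1/47) + 27593/2425 = 9606/47 + 27593/2425 = 24591421/113975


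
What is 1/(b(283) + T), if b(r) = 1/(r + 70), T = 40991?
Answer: 353/14469824 ≈ 2.4396e-5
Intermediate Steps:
b(r) = 1/(70 + r)
1/(b(283) + T) = 1/(1/(70 + 283) + 40991) = 1/(1/353 + 40991) = 1/(14469824/353) = 353/14469824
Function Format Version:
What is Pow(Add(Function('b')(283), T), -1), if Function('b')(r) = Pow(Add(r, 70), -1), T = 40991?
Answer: Rational(353, 14469824) ≈ 2.4396e-5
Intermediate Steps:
Function('b')(r) = Pow(Add(70, r), -1)
Pow(Add(Function('b')(283), T), -1) = Pow(Add(Pow(Add(70, 283), -1), 40991), -1) = Pow(Add(Pow(353, -1), 40991), -1) = Pow(Add(Rational(1, 353), 40991), -1) = Pow(Rational(14469824, 353), -1) = Rational(353, 14469824)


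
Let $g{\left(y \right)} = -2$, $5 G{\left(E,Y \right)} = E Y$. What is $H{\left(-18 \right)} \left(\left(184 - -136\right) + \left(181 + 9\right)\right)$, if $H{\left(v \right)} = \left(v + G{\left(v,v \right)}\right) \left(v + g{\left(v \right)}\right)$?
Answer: $-477360$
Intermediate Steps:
$G{\left(E,Y \right)} = \frac{E Y}{5}$
$H{\left(v \right)} = \left(-2 + v\right) \left(v + \frac{v^{2}}{5}\right)$ ($H{\left(v \right)} = \left(v + \frac{v v}{5}\right) \left(v - 2\right) = \left(v + \frac{v^{2}}{5}\right) \left(-2 + v\right) = \left(-2 + v\right) \left(v + \frac{v^{2}}{5}\right)$)
$H{\left(-18 \right)} \left(\left(184 - -136\right) + \left(181 + 9\right)\right) = \frac{1}{5} \left(-18\right) \left(-10 + \left(-18\right)^{2} + 3 \left(-18\right)\right) \left(\left(184 - -136\right) + \left(181 + 9\right)\right) = \frac{1}{5} \left(-18\right) \left(-10 + 324 - 54\right) \left(\left(184 + 136\right) + 190\right) = \frac{1}{5} \left(-18\right) 260 \left(320 + 190\right) = \left(-936\right) 510 = -477360$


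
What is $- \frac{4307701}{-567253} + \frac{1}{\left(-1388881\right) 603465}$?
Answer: $\frac{3610461136859525912}{475438037892439245} \approx 7.594$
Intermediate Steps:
$- \frac{4307701}{-567253} + \frac{1}{\left(-1388881\right) 603465} = \left(-4307701\right) \left(- \frac{1}{567253}\right) - \frac{1}{838141072665} = \frac{4307701}{567253} - \frac{1}{838141072665} = \frac{3610461136859525912}{475438037892439245}$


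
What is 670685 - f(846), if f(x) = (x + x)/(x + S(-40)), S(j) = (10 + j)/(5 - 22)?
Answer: 805490288/1201 ≈ 6.7068e+5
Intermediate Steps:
S(j) = -10/17 - j/17 (S(j) = (10 + j)/(-17) = (10 + j)*(-1/17) = -10/17 - j/17)
f(x) = 2*x/(30/17 + x) (f(x) = (x + x)/(x + (-10/17 - 1/17*(-40))) = (2*x)/(x + (-10/17 + 40/17)) = (2*x)/(x + 30/17) = (2*x)/(30/17 + x) = 2*x/(30/17 + x))
670685 - f(846) = 670685 - 34*846/(30 + 17*846) = 670685 - 34*846/(30 + 14382) = 670685 - 34*846/14412 = 670685 - 1*2397/1201 = 670685 - 2397/1201 = 805490288/1201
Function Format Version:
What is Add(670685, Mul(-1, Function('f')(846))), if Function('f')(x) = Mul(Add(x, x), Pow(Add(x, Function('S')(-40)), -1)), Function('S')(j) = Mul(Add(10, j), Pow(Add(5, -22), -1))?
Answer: Rational(805490288, 1201) ≈ 6.7068e+5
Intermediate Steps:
Function('S')(j) = Add(Rational(-10, 17), Mul(Rational(-1, 17), j)) (Function('S')(j) = Mul(Add(10, j), Pow(-17, -1)) = Mul(Add(10, j), Rational(-1, 17)) = Add(Rational(-10, 17), Mul(Rational(-1, 17), j)))
Function('f')(x) = Mul(2, x, Pow(Add(Rational(30, 17), x), -1)) (Function('f')(x) = Mul(Add(x, x), Pow(Add(x, Add(Rational(-10, 17), Mul(Rational(-1, 17), -40))), -1)) = Mul(Mul(2, x), Pow(Add(x, Add(Rational(-10, 17), Rational(40, 17))), -1)) = Mul(Mul(2, x), Pow(Add(x, Rational(30, 17)), -1)) = Mul(Mul(2, x), Pow(Add(Rational(30, 17), x), -1)) = Mul(2, x, Pow(Add(Rational(30, 17), x), -1)))
Add(670685, Mul(-1, Function('f')(846))) = Add(670685, Mul(-1, Mul(34, 846, Pow(Add(30, Mul(17, 846)), -1)))) = Add(670685, Mul(-1, Mul(34, 846, Pow(Add(30, 14382), -1)))) = Add(670685, Mul(-1, Mul(34, 846, Pow(14412, -1)))) = Add(670685, Mul(-1, Mul(34, 846, Rational(1, 14412)))) = Add(670685, Mul(-1, Rational(2397, 1201))) = Add(670685, Rational(-2397, 1201)) = Rational(805490288, 1201)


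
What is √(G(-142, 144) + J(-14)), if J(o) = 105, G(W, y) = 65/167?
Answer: 40*√1837/167 ≈ 10.266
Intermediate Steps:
G(W, y) = 65/167 (G(W, y) = 65*(1/167) = 65/167)
√(G(-142, 144) + J(-14)) = √(65/167 + 105) = √(17600/167) = 40*√1837/167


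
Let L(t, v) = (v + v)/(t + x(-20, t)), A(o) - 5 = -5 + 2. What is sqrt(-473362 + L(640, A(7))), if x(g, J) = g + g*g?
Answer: I*sqrt(30780363795)/255 ≈ 688.01*I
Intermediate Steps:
x(g, J) = g + g**2
A(o) = 2 (A(o) = 5 + (-5 + 2) = 5 - 3 = 2)
L(t, v) = 2*v/(380 + t) (L(t, v) = (v + v)/(t - 20*(1 - 20)) = (2*v)/(t - 20*(-19)) = (2*v)/(t + 380) = (2*v)/(380 + t) = 2*v/(380 + t))
sqrt(-473362 + L(640, A(7))) = sqrt(-473362 + 2*2/(380 + 640)) = sqrt(-473362 + 2*2/1020) = sqrt(-473362 + 2*2*(1/1020)) = sqrt(-473362 + 1/255) = sqrt(-120707309/255) = I*sqrt(30780363795)/255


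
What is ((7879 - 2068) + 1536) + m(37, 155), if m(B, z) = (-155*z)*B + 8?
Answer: -881570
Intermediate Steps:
m(B, z) = 8 - 155*B*z (m(B, z) = -155*B*z + 8 = 8 - 155*B*z)
((7879 - 2068) + 1536) + m(37, 155) = ((7879 - 2068) + 1536) + (8 - 155*37*155) = (5811 + 1536) + (8 - 888925) = 7347 - 888917 = -881570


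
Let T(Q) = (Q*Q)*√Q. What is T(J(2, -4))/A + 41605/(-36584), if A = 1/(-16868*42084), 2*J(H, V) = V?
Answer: -41605/36584 - 2839491648*I*√2 ≈ -1.1372 - 4.0156e+9*I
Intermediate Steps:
J(H, V) = V/2
A = -1/709872912 (A = -1/16868*1/42084 = -1/709872912 ≈ -1.4087e-9)
T(Q) = Q^(5/2) (T(Q) = Q²*√Q = Q^(5/2))
T(J(2, -4))/A + 41605/(-36584) = ((½)*(-4))^(5/2)/(-1/709872912) + 41605/(-36584) = (-2)^(5/2)*(-709872912) + 41605*(-1/36584) = (4*I*√2)*(-709872912) - 41605/36584 = -2839491648*I*√2 - 41605/36584 = -41605/36584 - 2839491648*I*√2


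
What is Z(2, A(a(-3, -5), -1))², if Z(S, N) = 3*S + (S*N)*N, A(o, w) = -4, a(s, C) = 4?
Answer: 1444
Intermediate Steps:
Z(S, N) = 3*S + S*N² (Z(S, N) = 3*S + (N*S)*N = 3*S + S*N²)
Z(2, A(a(-3, -5), -1))² = (2*(3 + (-4)²))² = (2*(3 + 16))² = (2*19)² = 38² = 1444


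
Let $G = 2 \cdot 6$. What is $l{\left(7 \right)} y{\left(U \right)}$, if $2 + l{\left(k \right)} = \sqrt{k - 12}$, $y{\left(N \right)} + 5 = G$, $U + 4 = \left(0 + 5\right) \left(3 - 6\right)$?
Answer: $-14 + 7 i \sqrt{5} \approx -14.0 + 15.652 i$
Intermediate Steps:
$G = 12$
$U = -19$ ($U = -4 + \left(0 + 5\right) \left(3 - 6\right) = -4 + 5 \left(-3\right) = -4 - 15 = -19$)
$y{\left(N \right)} = 7$ ($y{\left(N \right)} = -5 + 12 = 7$)
$l{\left(k \right)} = -2 + \sqrt{-12 + k}$ ($l{\left(k \right)} = -2 + \sqrt{k - 12} = -2 + \sqrt{-12 + k}$)
$l{\left(7 \right)} y{\left(U \right)} = \left(-2 + \sqrt{-12 + 7}\right) 7 = \left(-2 + \sqrt{-5}\right) 7 = \left(-2 + i \sqrt{5}\right) 7 = -14 + 7 i \sqrt{5}$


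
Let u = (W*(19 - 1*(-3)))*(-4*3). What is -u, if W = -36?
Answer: -9504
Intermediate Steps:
u = 9504 (u = (-36*(19 - 1*(-3)))*(-4*3) = -36*(19 + 3)*(-12) = -36*22*(-12) = -792*(-12) = 9504)
-u = -1*9504 = -9504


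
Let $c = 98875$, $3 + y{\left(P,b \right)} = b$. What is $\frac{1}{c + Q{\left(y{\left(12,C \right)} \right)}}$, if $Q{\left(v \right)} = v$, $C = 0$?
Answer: $\frac{1}{98872} \approx 1.0114 \cdot 10^{-5}$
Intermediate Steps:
$y{\left(P,b \right)} = -3 + b$
$\frac{1}{c + Q{\left(y{\left(12,C \right)} \right)}} = \frac{1}{98875 + \left(-3 + 0\right)} = \frac{1}{98875 - 3} = \frac{1}{98872}$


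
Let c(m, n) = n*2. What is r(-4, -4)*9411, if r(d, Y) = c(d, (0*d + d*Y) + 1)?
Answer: 319974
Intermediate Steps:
c(m, n) = 2*n
r(d, Y) = 2 + 2*Y*d (r(d, Y) = 2*((0*d + d*Y) + 1) = 2*((0 + Y*d) + 1) = 2*(Y*d + 1) = 2*(1 + Y*d) = 2 + 2*Y*d)
r(-4, -4)*9411 = (2 + 2*(-4)*(-4))*9411 = (2 + 32)*9411 = 34*9411 = 319974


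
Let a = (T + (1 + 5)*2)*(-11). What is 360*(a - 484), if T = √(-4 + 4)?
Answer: -221760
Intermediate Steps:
T = 0 (T = √0 = 0)
a = -132 (a = (0 + (1 + 5)*2)*(-11) = (0 + 6*2)*(-11) = (0 + 12)*(-11) = 12*(-11) = -132)
360*(a - 484) = 360*(-132 - 484) = 360*(-616) = -221760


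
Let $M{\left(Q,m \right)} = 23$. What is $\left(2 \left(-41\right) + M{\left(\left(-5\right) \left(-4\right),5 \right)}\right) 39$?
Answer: $-2301$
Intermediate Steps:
$\left(2 \left(-41\right) + M{\left(\left(-5\right) \left(-4\right),5 \right)}\right) 39 = \left(2 \left(-41\right) + 23\right) 39 = \left(-82 + 23\right) 39 = \left(-59\right) 39 = -2301$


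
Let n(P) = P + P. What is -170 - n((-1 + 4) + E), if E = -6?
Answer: -164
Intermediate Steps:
n(P) = 2*P
-170 - n((-1 + 4) + E) = -170 - 2*((-1 + 4) - 6) = -170 - 2*(3 - 6) = -170 - 2*(-3) = -170 - 1*(-6) = -170 + 6 = -164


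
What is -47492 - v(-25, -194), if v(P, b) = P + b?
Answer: -47273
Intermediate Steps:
-47492 - v(-25, -194) = -47492 - (-25 - 194) = -47492 - 1*(-219) = -47492 + 219 = -47273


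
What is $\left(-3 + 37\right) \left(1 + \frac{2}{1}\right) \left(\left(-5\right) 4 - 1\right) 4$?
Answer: $-8568$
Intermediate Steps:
$\left(-3 + 37\right) \left(1 + \frac{2}{1}\right) \left(\left(-5\right) 4 - 1\right) 4 = 34 \left(1 + 2 \cdot 1\right) \left(-20 - 1\right) 4 = 34 \left(1 + 2\right) \left(\left(-21\right) 4\right) = 34 \cdot 3 \left(-84\right) = 34 \left(-252\right) = -8568$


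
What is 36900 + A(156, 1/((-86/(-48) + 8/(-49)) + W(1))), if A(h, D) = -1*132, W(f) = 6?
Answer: 36768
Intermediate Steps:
A(h, D) = -132
36900 + A(156, 1/((-86/(-48) + 8/(-49)) + W(1))) = 36900 - 132 = 36768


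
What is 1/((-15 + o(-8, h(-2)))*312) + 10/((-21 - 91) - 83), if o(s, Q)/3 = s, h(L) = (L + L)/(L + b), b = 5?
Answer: -625/12168 ≈ -0.051364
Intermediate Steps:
h(L) = 2*L/(5 + L) (h(L) = (L + L)/(L + 5) = (2*L)/(5 + L) = 2*L/(5 + L))
o(s, Q) = 3*s
1/((-15 + o(-8, h(-2)))*312) + 10/((-21 - 91) - 83) = 1/((-15 + 3*(-8))*312) + 10/((-21 - 91) - 83) = (1/312)/(-15 - 24) + 10/(-112 - 83) = (1/312)/(-39) + 10/(-195) = -1/39*1/312 + 10*(-1/195) = -1/12168 - 2/39 = -625/12168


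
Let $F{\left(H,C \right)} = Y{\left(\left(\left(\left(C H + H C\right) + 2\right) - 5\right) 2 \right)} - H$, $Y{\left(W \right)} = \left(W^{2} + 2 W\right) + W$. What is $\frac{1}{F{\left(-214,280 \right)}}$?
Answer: $\frac{1}{57448659752} \approx 1.7407 \cdot 10^{-11}$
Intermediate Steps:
$Y{\left(W \right)} = W^{2} + 3 W$
$F{\left(H,C \right)} = - H + \left(-6 + 4 C H\right) \left(-3 + 4 C H\right)$ ($F{\left(H,C \right)} = \left(\left(\left(C H + H C\right) + 2\right) - 5\right) 2 \left(3 + \left(\left(\left(C H + H C\right) + 2\right) - 5\right) 2\right) - H = \left(\left(\left(C H + C H\right) + 2\right) - 5\right) 2 \left(3 + \left(\left(\left(C H + C H\right) + 2\right) - 5\right) 2\right) - H = \left(\left(2 C H + 2\right) - 5\right) 2 \left(3 + \left(\left(2 C H + 2\right) - 5\right) 2\right) - H = \left(\left(2 + 2 C H\right) - 5\right) 2 \left(3 + \left(\left(2 + 2 C H\right) - 5\right) 2\right) - H = \left(-3 + 2 C H\right) 2 \left(3 + \left(-3 + 2 C H\right) 2\right) - H = \left(-6 + 4 C H\right) \left(3 + \left(-6 + 4 C H\right)\right) - H = \left(-6 + 4 C H\right) \left(-3 + 4 C H\right) - H = - H + \left(-6 + 4 C H\right) \left(-3 + 4 C H\right)$)
$\frac{1}{F{\left(-214,280 \right)}} = \frac{1}{\left(-1\right) \left(-214\right) + 2 \left(-3 + 2 \cdot 280 \left(-214\right)\right) \left(-3 + 4 \cdot 280 \left(-214\right)\right)} = \frac{1}{214 + 2 \left(-3 - 119840\right) \left(-3 - 239680\right)} = \frac{1}{214 + 2 \left(-119843\right) \left(-239683\right)} = \frac{1}{214 + 57448659538} = \frac{1}{57448659752}$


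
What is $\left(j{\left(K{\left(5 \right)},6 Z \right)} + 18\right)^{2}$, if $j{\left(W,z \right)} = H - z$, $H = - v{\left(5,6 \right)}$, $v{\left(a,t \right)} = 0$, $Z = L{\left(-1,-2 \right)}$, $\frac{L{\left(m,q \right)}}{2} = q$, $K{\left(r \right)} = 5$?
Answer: $1764$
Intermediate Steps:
$L{\left(m,q \right)} = 2 q$
$Z = -4$ ($Z = 2 \left(-2\right) = -4$)
$H = 0$ ($H = \left(-1\right) 0 = 0$)
$j{\left(W,z \right)} = - z$ ($j{\left(W,z \right)} = 0 - z = - z$)
$\left(j{\left(K{\left(5 \right)},6 Z \right)} + 18\right)^{2} = \left(- 6 \left(-4\right) + 18\right)^{2} = \left(\left(-1\right) \left(-24\right) + 18\right)^{2} = \left(24 + 18\right)^{2} = 42^{2} = 1764$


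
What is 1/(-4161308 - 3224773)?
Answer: -1/7386081 ≈ -1.3539e-7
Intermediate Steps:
1/(-4161308 - 3224773) = 1/(-7386081) = -1/7386081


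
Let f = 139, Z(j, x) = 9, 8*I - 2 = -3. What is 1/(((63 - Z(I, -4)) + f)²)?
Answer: 1/37249 ≈ 2.6846e-5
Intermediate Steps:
I = -⅛ (I = ¼ + (⅛)*(-3) = ¼ - 3/8 = -⅛ ≈ -0.12500)
1/(((63 - Z(I, -4)) + f)²) = 1/(((63 - 1*9) + 139)²) = 1/(((63 - 9) + 139)²) = 1/((54 + 139)²) = 1/(193²) = 1/37249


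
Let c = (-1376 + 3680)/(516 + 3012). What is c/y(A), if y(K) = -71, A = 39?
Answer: -32/3479 ≈ -0.0091980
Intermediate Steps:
c = 32/49 (c = 2304/3528 = 2304*(1/3528) = 32/49 ≈ 0.65306)
c/y(A) = (32/49)/(-71) = (32/49)*(-1/71) = -32/3479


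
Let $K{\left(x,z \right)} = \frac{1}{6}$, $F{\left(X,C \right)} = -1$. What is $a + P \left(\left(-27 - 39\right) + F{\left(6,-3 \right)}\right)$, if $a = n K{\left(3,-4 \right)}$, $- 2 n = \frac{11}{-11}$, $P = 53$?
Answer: $- \frac{42611}{12} \approx -3550.9$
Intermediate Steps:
$K{\left(x,z \right)} = \frac{1}{6}$
$n = \frac{1}{2}$ ($n = - \frac{11 \frac{1}{-11}}{2} = - \frac{11 \left(- \frac{1}{11}\right)}{2} = \left(- \frac{1}{2}\right) \left(-1\right) = \frac{1}{2} \approx 0.5$)
$a = \frac{1}{12}$ ($a = \frac{1}{2} \cdot \frac{1}{6} = \frac{1}{12} \approx 0.083333$)
$a + P \left(\left(-27 - 39\right) + F{\left(6,-3 \right)}\right) = \frac{1}{12} + 53 \left(\left(-27 - 39\right) - 1\right) = \frac{1}{12} + 53 \left(-66 - 1\right) = \frac{1}{12} + 53 \left(-67\right) = \frac{1}{12} - 3551 = - \frac{42611}{12}$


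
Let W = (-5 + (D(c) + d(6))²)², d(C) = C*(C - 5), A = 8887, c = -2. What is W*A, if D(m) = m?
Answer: 1075327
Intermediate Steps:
d(C) = C*(-5 + C)
W = 121 (W = (-5 + (-2 + 6*(-5 + 6))²)² = (-5 + (-2 + 6*1)²)² = (-5 + (-2 + 6)²)² = (-5 + 4²)² = (-5 + 16)² = 11² = 121)
W*A = 121*8887 = 1075327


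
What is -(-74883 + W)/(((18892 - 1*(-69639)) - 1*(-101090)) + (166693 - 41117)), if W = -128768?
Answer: 203651/315197 ≈ 0.64611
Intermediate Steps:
-(-74883 + W)/(((18892 - 1*(-69639)) - 1*(-101090)) + (166693 - 41117)) = -(-74883 - 128768)/(((18892 - 1*(-69639)) - 1*(-101090)) + (166693 - 41117)) = -(-203651)/(((18892 + 69639) + 101090) + 125576) = -(-203651)/((88531 + 101090) + 125576) = -(-203651)/(189621 + 125576) = -(-203651)/315197 = -1*(-203651/315197) = 203651/315197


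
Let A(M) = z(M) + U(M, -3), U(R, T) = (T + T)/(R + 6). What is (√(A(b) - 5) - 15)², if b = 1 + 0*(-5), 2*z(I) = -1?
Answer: (210 - I*√1246)²/196 ≈ 218.64 - 75.64*I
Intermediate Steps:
z(I) = -½ (z(I) = (½)*(-1) = -½)
U(R, T) = 2*T/(6 + R) (U(R, T) = (2*T)/(6 + R) = 2*T/(6 + R))
b = 1 (b = 1 + 0 = 1)
A(M) = -½ - 6/(6 + M) (A(M) = -½ + 2*(-3)/(6 + M) = -½ - 6/(6 + M))
(√(A(b) - 5) - 15)² = (√((-18 - 1*1)/(2*(6 + 1)) - 5) - 15)² = (√((½)*(-18 - 1)/7 - 5) - 15)² = (√((½)*(⅐)*(-19) - 5) - 15)² = (√(-19/14 - 5) - 15)² = (√(-89/14) - 15)² = (I*√1246/14 - 15)² = (-15 + I*√1246/14)²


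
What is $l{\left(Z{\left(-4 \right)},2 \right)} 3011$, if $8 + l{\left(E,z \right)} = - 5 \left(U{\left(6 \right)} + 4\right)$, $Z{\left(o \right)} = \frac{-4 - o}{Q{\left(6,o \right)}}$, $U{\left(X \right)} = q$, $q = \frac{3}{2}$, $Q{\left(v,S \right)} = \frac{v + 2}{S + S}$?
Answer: $- \frac{213781}{2} \approx -1.0689 \cdot 10^{5}$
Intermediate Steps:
$Q{\left(v,S \right)} = \frac{2 + v}{2 S}$
$q = \frac{3}{2}$ ($q = 3 \cdot \frac{1}{2} = \frac{3}{2} \approx 1.5$)
$U{\left(X \right)} = \frac{3}{2}$
$Z{\left(o \right)} = \frac{o \left(-4 - o\right)}{4}$ ($Z{\left(o \right)} = \frac{-4 - o}{\frac{1}{2} \frac{1}{o} \left(2 + 6\right)} = \frac{-4 - o}{\frac{1}{2} \frac{1}{o} 8} = \frac{-4 - o}{4 \frac{1}{o}} = \left(-4 - o\right) \frac{o}{4} = \frac{o \left(-4 - o\right)}{4}$)
$l{\left(E,z \right)} = - \frac{71}{2}$ ($l{\left(E,z \right)} = -8 - 5 \left(\frac{3}{2} + 4\right) = -8 - \frac{55}{2} = - \frac{71}{2}$)
$l{\left(Z{\left(-4 \right)},2 \right)} 3011 = \left(- \frac{71}{2}\right) 3011 = - \frac{213781}{2}$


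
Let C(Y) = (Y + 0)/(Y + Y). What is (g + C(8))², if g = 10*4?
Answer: 6561/4 ≈ 1640.3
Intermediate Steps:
C(Y) = ½ (C(Y) = Y/((2*Y)) = Y*(1/(2*Y)) = ½)
g = 40
(g + C(8))² = (40 + ½)² = (81/2)² = 6561/4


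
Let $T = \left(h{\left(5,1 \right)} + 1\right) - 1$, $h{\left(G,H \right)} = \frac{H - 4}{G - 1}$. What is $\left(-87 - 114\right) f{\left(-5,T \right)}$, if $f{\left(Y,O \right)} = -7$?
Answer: $1407$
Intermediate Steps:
$h{\left(G,H \right)} = \frac{-4 + H}{-1 + G}$
$T = - \frac{3}{4}$ ($T = \left(\frac{-4 + 1}{-1 + 5} + 1\right) - 1 = \left(\frac{1}{4} \left(-3\right) + 1\right) - 1 = \left(- \frac{3}{4} + 1\right) - 1 = \frac{1}{4} - 1 = - \frac{3}{4} \approx -0.75$)
$\left(-87 - 114\right) f{\left(-5,T \right)} = \left(-87 - 114\right) \left(-7\right) = \left(-201\right) \left(-7\right) = 1407$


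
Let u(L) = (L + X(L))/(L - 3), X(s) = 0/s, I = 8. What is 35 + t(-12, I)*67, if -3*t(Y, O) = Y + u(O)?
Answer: 4009/15 ≈ 267.27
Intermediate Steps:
X(s) = 0
u(L) = L/(-3 + L) (u(L) = (L + 0)/(L - 3) = L/(-3 + L))
t(Y, O) = -Y/3 - O/(3*(-3 + O)) (t(Y, O) = -(Y + O/(-3 + O))/3 = -Y/3 - O/(3*(-3 + O)))
35 + t(-12, I)*67 = 35 + ((-1*8 - 1*(-12)*(-3 + 8))/(3*(-3 + 8)))*67 = 35 + ((⅓)*(-8 - 1*(-12)*5)/5)*67 = 35 + ((⅓)*(⅕)*(-8 + 60))*67 = 35 + ((⅓)*(⅕)*52)*67 = 35 + (52/15)*67 = 35 + 3484/15 = 4009/15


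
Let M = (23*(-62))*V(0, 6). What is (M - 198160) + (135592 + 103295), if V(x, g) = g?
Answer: 32171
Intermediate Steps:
M = -8556 (M = (23*(-62))*6 = -1426*6 = -8556)
(M - 198160) + (135592 + 103295) = (-8556 - 198160) + (135592 + 103295) = -206716 + 238887 = 32171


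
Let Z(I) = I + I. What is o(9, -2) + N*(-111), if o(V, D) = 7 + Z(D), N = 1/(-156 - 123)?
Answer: 316/93 ≈ 3.3979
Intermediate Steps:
N = -1/279 (N = 1/(-279) = -1/279 ≈ -0.0035842)
Z(I) = 2*I
o(V, D) = 7 + 2*D
o(9, -2) + N*(-111) = (7 + 2*(-2)) - 1/279*(-111) = (7 - 4) + 37/93 = 3 + 37/93 = 316/93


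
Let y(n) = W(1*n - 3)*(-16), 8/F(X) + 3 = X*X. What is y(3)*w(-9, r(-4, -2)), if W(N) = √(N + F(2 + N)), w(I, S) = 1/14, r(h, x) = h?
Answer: -16*√2/7 ≈ -3.2325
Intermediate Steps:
F(X) = 8/(-3 + X²) (F(X) = 8/(-3 + X*X) = 8/(-3 + X²))
w(I, S) = 1/14
W(N) = √(N + 8/(-3 + (2 + N)²))
y(n) = -16*√((8 + (-3 + n)*(-3 + (-1 + n)²))/(-3 + (-1 + n)²)) (y(n) = √((8 + (1*n - 3)*(-3 + (2 + (1*n - 3))²))/(-3 + (2 + (1*n - 3))²))*(-16) = √((8 + (n - 3)*(-3 + (2 + (n - 3))²))/(-3 + (2 + (n - 3))²))*(-16) = √((8 + (-3 + n)*(-3 + (2 + (-3 + n))²))/(-3 + (2 + (-3 + n))²))*(-16) = √((8 + (-3 + n)*(-3 + (-1 + n)²))/(-3 + (-1 + n)²))*(-16) = -16*√((8 + (-3 + n)*(-3 + (-1 + n)²))/(-3 + (-1 + n)²)))
y(3)*w(-9, r(-4, -2)) = -16*√(8 + (-3 + 3)*(-3 + (-1 + 3)²))/√(-3 + (-1 + 3)²)*(1/14) = -16*√(8 + 0*(-3 + 2²))/√(-3 + 2²)*(1/14) = -16*√(8 + 0*(-3 + 4))/√(-3 + 4)*(1/14) = -16*√(8 + 0*1)*(1/14) = -16*√(8 + 0)*(1/14) = -16*2*√2*(1/14) = -32*√2*(1/14) = -16*√2/7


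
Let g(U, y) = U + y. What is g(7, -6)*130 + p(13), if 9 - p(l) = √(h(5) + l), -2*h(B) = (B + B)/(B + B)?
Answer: 139 - 5*√2/2 ≈ 135.46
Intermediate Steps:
h(B) = -½ (h(B) = -(B + B)/(2*(B + B)) = -2*B/(2*(2*B)) = -2*B*1/(2*B)/2 = -½*1 = -½)
p(l) = 9 - √(-½ + l)
g(7, -6)*130 + p(13) = (7 - 6)*130 + (9 - √(-2 + 4*13)/2) = 1*130 + (9 - √(-2 + 52)/2) = 130 + (9 - 5*√2/2) = 139 - 5*√2/2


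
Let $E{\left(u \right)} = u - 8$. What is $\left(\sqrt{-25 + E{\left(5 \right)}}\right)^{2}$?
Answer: $-28$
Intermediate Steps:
$E{\left(u \right)} = -8 + u$
$\left(\sqrt{-25 + E{\left(5 \right)}}\right)^{2} = \left(\sqrt{-25 + \left(-8 + 5\right)}\right)^{2} = \left(\sqrt{-25 - 3}\right)^{2} = \left(\sqrt{-28}\right)^{2} = \left(2 i \sqrt{7}\right)^{2} = -28$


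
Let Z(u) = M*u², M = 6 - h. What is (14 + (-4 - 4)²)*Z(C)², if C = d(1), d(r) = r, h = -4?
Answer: 7800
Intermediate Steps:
C = 1
M = 10 (M = 6 - 1*(-4) = 6 + 4 = 10)
Z(u) = 10*u²
(14 + (-4 - 4)²)*Z(C)² = (14 + (-4 - 4)²)*(10*1²)² = (14 + (-8)²)*(10*1)² = (14 + 64)*10² = 78*100 = 7800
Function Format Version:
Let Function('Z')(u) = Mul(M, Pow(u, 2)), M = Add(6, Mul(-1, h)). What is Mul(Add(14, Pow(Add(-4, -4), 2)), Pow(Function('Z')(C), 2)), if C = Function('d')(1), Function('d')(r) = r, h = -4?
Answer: 7800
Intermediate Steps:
C = 1
M = 10 (M = Add(6, Mul(-1, -4)) = Add(6, 4) = 10)
Function('Z')(u) = Mul(10, Pow(u, 2))
Mul(Add(14, Pow(Add(-4, -4), 2)), Pow(Function('Z')(C), 2)) = Mul(Add(14, Pow(Add(-4, -4), 2)), Pow(Mul(10, Pow(1, 2)), 2)) = Mul(Add(14, Pow(-8, 2)), Pow(Mul(10, 1), 2)) = Mul(Add(14, 64), Pow(10, 2)) = Mul(78, 100) = 7800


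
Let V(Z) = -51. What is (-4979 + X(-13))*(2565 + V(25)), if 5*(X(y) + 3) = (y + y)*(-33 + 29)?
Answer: -62362284/5 ≈ -1.2472e+7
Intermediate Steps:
X(y) = -3 - 8*y/5 (X(y) = -3 + ((y + y)*(-33 + 29))/5 = -3 + ((2*y)*(-4))/5 = -3 + (-8*y)/5 = -3 - 8*y/5)
(-4979 + X(-13))*(2565 + V(25)) = (-4979 + (-3 - 8/5*(-13)))*(2565 - 51) = (-4979 + (-3 + 104/5))*2514 = (-4979 + 89/5)*2514 = -24806/5*2514 = -62362284/5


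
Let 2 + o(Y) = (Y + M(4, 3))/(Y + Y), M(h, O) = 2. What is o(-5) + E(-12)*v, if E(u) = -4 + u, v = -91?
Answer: 14543/10 ≈ 1454.3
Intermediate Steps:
o(Y) = -2 + (2 + Y)/(2*Y) (o(Y) = -2 + (Y + 2)/(Y + Y) = -2 + (2 + Y)/((2*Y)) = -2 + (2 + Y)*(1/(2*Y)) = -2 + (2 + Y)/(2*Y))
o(-5) + E(-12)*v = (-3/2 + 1/(-5)) + (-4 - 12)*(-91) = (-3/2 - 1/5) - 16*(-91) = -17/10 + 1456 = 14543/10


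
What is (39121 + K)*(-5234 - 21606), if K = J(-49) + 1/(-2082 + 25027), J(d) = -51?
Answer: -4812203458568/4589 ≈ -1.0486e+9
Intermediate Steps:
K = -1170194/22945 (K = -51 + 1/(-2082 + 25027) = -51 + 1/22945 = -1170194/22945 ≈ -51.000)
(39121 + K)*(-5234 - 21606) = (39121 - 1170194/22945)*(-5234 - 21606) = (896461151/22945)*(-26840) = -4812203458568/4589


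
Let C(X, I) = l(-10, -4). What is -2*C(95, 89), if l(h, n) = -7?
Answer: 14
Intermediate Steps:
C(X, I) = -7
-2*C(95, 89) = -2*(-7) = 14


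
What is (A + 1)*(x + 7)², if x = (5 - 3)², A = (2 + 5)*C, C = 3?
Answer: 2662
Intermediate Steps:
A = 21 (A = (2 + 5)*3 = 7*3 = 21)
x = 4 (x = 2² = 4)
(A + 1)*(x + 7)² = (21 + 1)*(4 + 7)² = 22*11² = 22*121 = 2662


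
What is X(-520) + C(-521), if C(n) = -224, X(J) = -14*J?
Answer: 7056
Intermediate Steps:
X(-520) + C(-521) = -14*(-520) - 224 = 7280 - 224 = 7056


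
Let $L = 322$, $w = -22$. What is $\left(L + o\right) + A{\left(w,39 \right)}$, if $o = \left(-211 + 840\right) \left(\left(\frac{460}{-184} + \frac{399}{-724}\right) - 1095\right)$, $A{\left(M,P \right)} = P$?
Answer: $- \frac{499786717}{724} \approx -6.9031 \cdot 10^{5}$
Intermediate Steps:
$o = - \frac{500048081}{724}$ ($o = 629 \left(\left(460 \left(- \frac{1}{184}\right) + 399 \left(- \frac{1}{724}\right)\right) - 1095\right) = 629 \left(\left(- \frac{5}{2} - \frac{399}{724}\right) - 1095\right) = 629 \left(- \frac{2209}{724} - 1095\right) = 629 \left(- \frac{794989}{724}\right) = - \frac{500048081}{724} \approx -6.9067 \cdot 10^{5}$)
$\left(L + o\right) + A{\left(w,39 \right)} = \left(322 - \frac{500048081}{724}\right) + 39 = - \frac{499814953}{724} + 39 = - \frac{499786717}{724}$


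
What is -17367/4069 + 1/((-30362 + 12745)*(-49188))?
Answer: -15049286941463/3525971588724 ≈ -4.2681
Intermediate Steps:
-17367/4069 + 1/((-30362 + 12745)*(-49188)) = -17367*1/4069 - 1/49188/(-17617) = -17367/4069 - 1/17617*(-1/49188) = -17367/4069 + 1/866544996 = -15049286941463/3525971588724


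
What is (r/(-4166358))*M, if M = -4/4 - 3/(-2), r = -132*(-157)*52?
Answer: -89804/694393 ≈ -0.12933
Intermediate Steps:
r = 1077648 (r = 20724*52 = 1077648)
M = ½ (M = -4*¼ - 3*(-½) = -1 + 3/2 = ½ ≈ 0.50000)
(r/(-4166358))*M = (1077648/(-4166358))*(½) = (1077648*(-1/4166358))*(½) = -179608/694393*½ = -89804/694393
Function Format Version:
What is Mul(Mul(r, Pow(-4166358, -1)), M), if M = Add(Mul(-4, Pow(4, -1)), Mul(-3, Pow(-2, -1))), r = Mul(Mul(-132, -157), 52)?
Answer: Rational(-89804, 694393) ≈ -0.12933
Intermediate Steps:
r = 1077648 (r = Mul(20724, 52) = 1077648)
M = Rational(1, 2) (M = Add(Mul(-4, Rational(1, 4)), Mul(-3, Rational(-1, 2))) = Add(-1, Rational(3, 2)) = Rational(1, 2) ≈ 0.50000)
Mul(Mul(r, Pow(-4166358, -1)), M) = Mul(Mul(1077648, Pow(-4166358, -1)), Rational(1, 2)) = Mul(Mul(1077648, Rational(-1, 4166358)), Rational(1, 2)) = Mul(Rational(-179608, 694393), Rational(1, 2)) = Rational(-89804, 694393)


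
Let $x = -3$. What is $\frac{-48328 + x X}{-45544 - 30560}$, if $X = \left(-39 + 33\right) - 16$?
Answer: $\frac{24131}{38052} \approx 0.63416$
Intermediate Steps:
$X = -22$ ($X = -6 - 16 = -22$)
$\frac{-48328 + x X}{-45544 - 30560} = \frac{-48328 - -66}{-45544 - 30560} = \frac{-48328 + 66}{-76104} = \left(-48262\right) \left(- \frac{1}{76104}\right) = \frac{24131}{38052}$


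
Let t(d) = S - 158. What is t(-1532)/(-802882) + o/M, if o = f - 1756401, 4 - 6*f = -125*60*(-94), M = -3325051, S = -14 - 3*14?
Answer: 2257848612512/4004435395473 ≈ 0.56384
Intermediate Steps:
S = -56 (S = -14 - 42 = -56)
t(d) = -214 (t(d) = -56 - 158 = -214)
f = -352498/3 (f = ⅔ - (-125*60)*(-94)/6 = ⅔ - (-1250)*(-94) = ⅔ - ⅙*705000 = ⅔ - 117500 = -352498/3 ≈ -1.1750e+5)
o = -5621701/3 (o = -352498/3 - 1756401 = -5621701/3 ≈ -1.8739e+6)
t(-1532)/(-802882) + o/M = -214/(-802882) - 5621701/3/(-3325051) = -214*(-1/802882) - 5621701/3*(-1/3325051) = 107/401441 + 5621701/9975153 = 2257848612512/4004435395473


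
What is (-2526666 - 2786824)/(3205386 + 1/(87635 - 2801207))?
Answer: -14418537686280/8698045698791 ≈ -1.6577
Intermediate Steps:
(-2526666 - 2786824)/(3205386 + 1/(87635 - 2801207)) = -5313490/(3205386 + 1/(-2713572)) = -5313490/(3205386 - 1/2713572) = -5313490/8698045698791/2713572 = -5313490*2713572/8698045698791 = -14418537686280/8698045698791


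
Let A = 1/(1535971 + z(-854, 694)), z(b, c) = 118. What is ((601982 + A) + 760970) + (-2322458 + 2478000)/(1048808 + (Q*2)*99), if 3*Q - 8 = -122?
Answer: 1090024319521233637/799752449138 ≈ 1.3630e+6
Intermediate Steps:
Q = -38 (Q = 8/3 + (1/3)*(-122) = 8/3 - 122/3 = -38)
A = 1/1536089 (A = 1/(1535971 + 118) = 1/1536089 ≈ 6.5100e-7)
((601982 + A) + 760970) + (-2322458 + 2478000)/(1048808 + (Q*2)*99) = ((601982 + 1/1536089) + 760970) + (-2322458 + 2478000)/(1048808 - 38*2*99) = (924697928399/1536089 + 760970) + 155542/(1048808 - 76*99) = 2093615574729/1536089 + 155542/(1048808 - 7524) = 2093615574729/1536089 + 155542/1041284 = 2093615574729/1536089 + 155542*(1/1041284) = 2093615574729/1536089 + 77771/520642 = 1090024319521233637/799752449138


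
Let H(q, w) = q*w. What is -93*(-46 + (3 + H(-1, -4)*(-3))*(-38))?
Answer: -27528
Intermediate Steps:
-93*(-46 + (3 + H(-1, -4)*(-3))*(-38)) = -93*(-46 + (3 - 1*(-4)*(-3))*(-38)) = -93*(-46 + (3 + 4*(-3))*(-38)) = -93*(-46 + (3 - 12)*(-38)) = -93*(-46 - 9*(-38)) = -93*(-46 + 342) = -93*296 = -27528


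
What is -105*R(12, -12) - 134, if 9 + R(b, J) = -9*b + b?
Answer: 10891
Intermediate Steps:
R(b, J) = -9 - 8*b (R(b, J) = -9 + (-9*b + b) = -9 - 8*b)
-105*R(12, -12) - 134 = -105*(-9 - 8*12) - 134 = -105*(-9 - 96) - 134 = -105*(-105) - 134 = 11025 - 134 = 10891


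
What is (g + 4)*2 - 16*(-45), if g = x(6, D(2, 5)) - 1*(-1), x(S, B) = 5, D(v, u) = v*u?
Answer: 740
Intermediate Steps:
D(v, u) = u*v
g = 6 (g = 5 - 1*(-1) = 5 + 1 = 6)
(g + 4)*2 - 16*(-45) = (6 + 4)*2 - 16*(-45) = 10*2 + 720 = 20 + 720 = 740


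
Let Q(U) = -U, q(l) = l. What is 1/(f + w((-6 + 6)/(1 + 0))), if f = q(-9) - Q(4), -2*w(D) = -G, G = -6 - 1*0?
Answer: -1/8 ≈ -0.12500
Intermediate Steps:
G = -6 (G = -6 + 0 = -6)
w(D) = -3 (w(D) = -(-1)*(-6)/2 = -1/2*6 = -3)
f = -5 (f = -9 - (-1)*4 = -9 - 1*(-4) = -9 + 4 = -5)
1/(f + w((-6 + 6)/(1 + 0))) = 1/(-5 - 3) = 1/(-8) = -1/8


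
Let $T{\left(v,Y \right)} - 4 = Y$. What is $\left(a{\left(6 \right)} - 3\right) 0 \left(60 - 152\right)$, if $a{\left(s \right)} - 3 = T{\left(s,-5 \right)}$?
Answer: $0$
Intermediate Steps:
$T{\left(v,Y \right)} = 4 + Y$
$a{\left(s \right)} = 2$ ($a{\left(s \right)} = 3 + \left(4 - 5\right) = 3 - 1 = 2$)
$\left(a{\left(6 \right)} - 3\right) 0 \left(60 - 152\right) = \left(2 - 3\right) 0 \left(60 - 152\right) = \left(-1\right) 0 \left(-92\right) = 0 \left(-92\right) = 0$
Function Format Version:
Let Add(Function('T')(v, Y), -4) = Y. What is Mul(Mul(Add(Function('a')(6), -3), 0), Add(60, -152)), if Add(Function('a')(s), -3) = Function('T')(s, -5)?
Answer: 0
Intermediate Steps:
Function('T')(v, Y) = Add(4, Y)
Function('a')(s) = 2 (Function('a')(s) = Add(3, Add(4, -5)) = Add(3, -1) = 2)
Mul(Mul(Add(Function('a')(6), -3), 0), Add(60, -152)) = Mul(Mul(Add(2, -3), 0), Add(60, -152)) = Mul(Mul(-1, 0), -92) = Mul(0, -92) = 0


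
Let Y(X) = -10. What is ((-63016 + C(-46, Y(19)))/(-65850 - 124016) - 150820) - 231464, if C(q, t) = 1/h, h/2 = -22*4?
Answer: -12774550083327/33416416 ≈ -3.8228e+5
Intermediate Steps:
h = -176 (h = 2*(-22*4) = 2*(-88) = -176)
C(q, t) = -1/176 (C(q, t) = 1/(-176) = -1/176)
((-63016 + C(-46, Y(19)))/(-65850 - 124016) - 150820) - 231464 = ((-63016 - 1/176)/(-65850 - 124016) - 150820) - 231464 = (-11090817/176/(-189866) - 150820) - 231464 = (-11090817/176*(-1/189866) - 150820) - 231464 = (11090817/33416416 - 150820) - 231464 = -5039852770303/33416416 - 231464 = -12774550083327/33416416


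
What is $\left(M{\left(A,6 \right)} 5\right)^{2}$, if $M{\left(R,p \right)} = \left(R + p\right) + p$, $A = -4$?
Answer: $1600$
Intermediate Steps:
$M{\left(R,p \right)} = R + 2 p$
$\left(M{\left(A,6 \right)} 5\right)^{2} = \left(\left(-4 + 2 \cdot 6\right) 5\right)^{2} = \left(\left(-4 + 12\right) 5\right)^{2} = \left(8 \cdot 5\right)^{2} = 40^{2} = 1600$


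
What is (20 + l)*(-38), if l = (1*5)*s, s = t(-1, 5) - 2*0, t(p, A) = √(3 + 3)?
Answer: -760 - 190*√6 ≈ -1225.4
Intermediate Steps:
t(p, A) = √6
s = √6 (s = √6 - 2*0 = √6 + 0 = √6 ≈ 2.4495)
l = 5*√6 (l = (1*5)*√6 = 5*√6 ≈ 12.247)
(20 + l)*(-38) = (20 + 5*√6)*(-38) = -760 - 190*√6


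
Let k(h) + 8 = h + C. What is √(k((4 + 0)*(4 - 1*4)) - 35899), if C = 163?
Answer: 4*I*√2234 ≈ 189.06*I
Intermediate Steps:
k(h) = 155 + h (k(h) = -8 + (h + 163) = -8 + (163 + h) = 155 + h)
√(k((4 + 0)*(4 - 1*4)) - 35899) = √((155 + (4 + 0)*(4 - 1*4)) - 35899) = √((155 + 4*(4 - 4)) - 35899) = √((155 + 4*0) - 35899) = √((155 + 0) - 35899) = √(155 - 35899) = √(-35744) = 4*I*√2234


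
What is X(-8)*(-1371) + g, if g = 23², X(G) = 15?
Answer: -20036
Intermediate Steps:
g = 529
X(-8)*(-1371) + g = 15*(-1371) + 529 = -20565 + 529 = -20036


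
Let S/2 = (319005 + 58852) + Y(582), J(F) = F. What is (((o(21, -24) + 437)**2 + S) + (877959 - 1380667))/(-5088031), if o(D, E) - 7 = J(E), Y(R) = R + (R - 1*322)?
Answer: -431090/5088031 ≈ -0.084726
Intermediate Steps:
Y(R) = -322 + 2*R (Y(R) = R + (R - 322) = R + (-322 + R) = -322 + 2*R)
o(D, E) = 7 + E
S = 757398 (S = 2*((319005 + 58852) + (-322 + 2*582)) = 2*(377857 + (-322 + 1164)) = 2*(377857 + 842) = 2*378699 = 757398)
(((o(21, -24) + 437)**2 + S) + (877959 - 1380667))/(-5088031) = ((((7 - 24) + 437)**2 + 757398) + (877959 - 1380667))/(-5088031) = (((-17 + 437)**2 + 757398) - 502708)*(-1/5088031) = ((420**2 + 757398) - 502708)*(-1/5088031) = ((176400 + 757398) - 502708)*(-1/5088031) = (933798 - 502708)*(-1/5088031) = 431090*(-1/5088031) = -431090/5088031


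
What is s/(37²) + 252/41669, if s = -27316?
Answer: -1137885416/57044861 ≈ -19.947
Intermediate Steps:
s/(37²) + 252/41669 = -27316/(37²) + 252/41669 = -27316/1369 + 252*(1/41669) = -27316*1/1369 + 252/41669 = -27316/1369 + 252/41669 = -1137885416/57044861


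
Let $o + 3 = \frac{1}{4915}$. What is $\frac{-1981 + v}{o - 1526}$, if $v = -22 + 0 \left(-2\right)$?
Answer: $\frac{9844745}{7515034} \approx 1.31$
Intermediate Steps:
$o = - \frac{14744}{4915}$ ($o = -3 + \frac{1}{4915} = - \frac{14744}{4915} \approx -2.9998$)
$v = -22$ ($v = -22 + 0 = -22$)
$\frac{-1981 + v}{o - 1526} = \frac{-1981 - 22}{- \frac{14744}{4915} - 1526} = - \frac{2003}{- \frac{7515034}{4915}} = \left(-2003\right) \left(- \frac{4915}{7515034}\right) = \frac{9844745}{7515034}$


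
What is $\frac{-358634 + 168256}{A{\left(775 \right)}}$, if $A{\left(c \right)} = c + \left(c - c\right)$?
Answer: $- \frac{190378}{775} \approx -245.65$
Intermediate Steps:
$A{\left(c \right)} = c$ ($A{\left(c \right)} = c + 0 = c$)
$\frac{-358634 + 168256}{A{\left(775 \right)}} = \frac{-358634 + 168256}{775} = \left(-190378\right) \frac{1}{775} = - \frac{190378}{775}$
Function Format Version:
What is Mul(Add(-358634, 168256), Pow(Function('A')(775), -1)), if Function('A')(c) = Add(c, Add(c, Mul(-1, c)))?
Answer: Rational(-190378, 775) ≈ -245.65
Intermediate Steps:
Function('A')(c) = c (Function('A')(c) = Add(c, 0) = c)
Mul(Add(-358634, 168256), Pow(Function('A')(775), -1)) = Mul(Add(-358634, 168256), Pow(775, -1)) = Mul(-190378, Rational(1, 775)) = Rational(-190378, 775)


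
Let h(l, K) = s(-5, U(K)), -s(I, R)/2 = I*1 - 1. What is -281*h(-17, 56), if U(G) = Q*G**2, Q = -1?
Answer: -3372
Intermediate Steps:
U(G) = -G**2
s(I, R) = 2 - 2*I (s(I, R) = -2*(I*1 - 1) = -2*(I - 1) = -2*(-1 + I) = 2 - 2*I)
h(l, K) = 12 (h(l, K) = 2 - 2*(-5) = 2 + 10 = 12)
-281*h(-17, 56) = -281*12 = -3372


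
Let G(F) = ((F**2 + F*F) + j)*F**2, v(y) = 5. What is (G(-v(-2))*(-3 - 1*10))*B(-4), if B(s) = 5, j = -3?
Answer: -76375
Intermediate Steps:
G(F) = F**2*(-3 + 2*F**2) (G(F) = ((F**2 + F*F) - 3)*F**2 = ((F**2 + F**2) - 3)*F**2 = (2*F**2 - 3)*F**2 = (-3 + 2*F**2)*F**2 = F**2*(-3 + 2*F**2))
(G(-v(-2))*(-3 - 1*10))*B(-4) = (((-1*5)**2*(-3 + 2*(-1*5)**2))*(-3 - 1*10))*5 = (((-5)**2*(-3 + 2*(-5)**2))*(-3 - 10))*5 = ((25*(-3 + 2*25))*(-13))*5 = ((25*(-3 + 50))*(-13))*5 = ((25*47)*(-13))*5 = (1175*(-13))*5 = -15275*5 = -76375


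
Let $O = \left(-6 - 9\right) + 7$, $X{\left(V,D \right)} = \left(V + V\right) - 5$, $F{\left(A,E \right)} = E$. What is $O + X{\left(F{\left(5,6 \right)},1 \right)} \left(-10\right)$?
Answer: $-78$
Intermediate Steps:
$X{\left(V,D \right)} = -5 + 2 V$ ($X{\left(V,D \right)} = 2 V - 5 = -5 + 2 V$)
$O = -8$ ($O = -15 + 7 = -8$)
$O + X{\left(F{\left(5,6 \right)},1 \right)} \left(-10\right) = -8 + \left(-5 + 2 \cdot 6\right) \left(-10\right) = -8 + \left(-5 + 12\right) \left(-10\right) = -8 + 7 \left(-10\right) = -8 - 70 = -78$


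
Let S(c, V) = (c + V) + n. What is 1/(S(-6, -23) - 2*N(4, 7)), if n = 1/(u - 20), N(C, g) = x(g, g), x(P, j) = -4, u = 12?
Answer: -8/169 ≈ -0.047337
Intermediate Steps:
N(C, g) = -4
n = -1/8 (n = 1/(12 - 20) = 1/(-8) = -1/8 ≈ -0.12500)
S(c, V) = -1/8 + V + c (S(c, V) = (c + V) - 1/8 = (V + c) - 1/8 = -1/8 + V + c)
1/(S(-6, -23) - 2*N(4, 7)) = 1/((-1/8 - 23 - 6) - 2*(-4)) = 1/(-233/8 + 8) = 1/(-169/8) = -8/169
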